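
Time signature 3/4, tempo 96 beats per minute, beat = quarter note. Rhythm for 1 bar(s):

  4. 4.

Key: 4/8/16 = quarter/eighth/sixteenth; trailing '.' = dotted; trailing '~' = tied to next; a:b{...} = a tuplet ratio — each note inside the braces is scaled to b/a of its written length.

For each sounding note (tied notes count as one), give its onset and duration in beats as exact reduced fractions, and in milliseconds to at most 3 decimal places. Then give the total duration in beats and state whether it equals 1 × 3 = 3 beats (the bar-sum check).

1) 0.0ms=0b +937.5ms=3/2b
2) 937.5ms=3/2b +937.5ms=3/2b
Σ=3b of 3 (96bpm 3/4) — PASS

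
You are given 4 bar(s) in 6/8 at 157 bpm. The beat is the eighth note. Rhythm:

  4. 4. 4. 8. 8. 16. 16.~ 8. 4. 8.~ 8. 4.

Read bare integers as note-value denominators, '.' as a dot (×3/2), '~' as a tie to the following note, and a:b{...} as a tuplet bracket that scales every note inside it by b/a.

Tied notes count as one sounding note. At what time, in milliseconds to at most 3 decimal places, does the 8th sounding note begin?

1. 0.0ms @ 0 + 1146.497ms (3)
2. 1146.497ms @ 3 + 1146.497ms (3)
3. 2292.994ms @ 6 + 1146.497ms (3)
4. 3439.49ms @ 9 + 573.248ms (3/2)
5. 4012.739ms @ 21/2 + 573.248ms (3/2)
6. 4585.987ms @ 12 + 286.624ms (3/4)
7. 4872.611ms @ 51/4 + 859.873ms (9/4)
8. 5732.484ms @ 15 + 1146.497ms (3)
9. 6878.981ms @ 18 + 1146.497ms (3)
10. 8025.478ms @ 21 + 1146.497ms (3)

note 8 onset = 15b = 5732.484ms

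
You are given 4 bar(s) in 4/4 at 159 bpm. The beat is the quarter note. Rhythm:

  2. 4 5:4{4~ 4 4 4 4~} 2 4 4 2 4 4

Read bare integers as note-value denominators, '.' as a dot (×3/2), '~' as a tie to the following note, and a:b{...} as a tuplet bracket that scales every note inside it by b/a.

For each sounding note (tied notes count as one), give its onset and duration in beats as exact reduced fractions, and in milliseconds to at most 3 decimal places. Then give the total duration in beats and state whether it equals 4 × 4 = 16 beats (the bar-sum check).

1) 0.0ms=0b +1132.075ms=3b
2) 1132.075ms=3b +377.358ms=1b
3) 1509.434ms=4b +603.774ms=8/5b
4) 2113.208ms=28/5b +301.887ms=4/5b
5) 2415.094ms=32/5b +301.887ms=4/5b
6) 2716.981ms=36/5b +1056.604ms=14/5b
7) 3773.585ms=10b +377.358ms=1b
8) 4150.943ms=11b +377.358ms=1b
9) 4528.302ms=12b +754.717ms=2b
10) 5283.019ms=14b +377.358ms=1b
11) 5660.377ms=15b +377.358ms=1b
Σ=16b of 16 (159bpm 4/4) — PASS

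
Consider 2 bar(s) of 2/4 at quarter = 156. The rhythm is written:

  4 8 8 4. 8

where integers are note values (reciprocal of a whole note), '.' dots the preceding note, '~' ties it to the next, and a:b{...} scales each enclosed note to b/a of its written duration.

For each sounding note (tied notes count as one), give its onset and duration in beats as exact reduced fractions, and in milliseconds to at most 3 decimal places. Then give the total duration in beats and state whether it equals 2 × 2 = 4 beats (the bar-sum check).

1) 0.0ms=0b +384.615ms=1b
2) 384.615ms=1b +192.308ms=1/2b
3) 576.923ms=3/2b +192.308ms=1/2b
4) 769.231ms=2b +576.923ms=3/2b
5) 1346.154ms=7/2b +192.308ms=1/2b
Σ=4b of 4 (156bpm 2/4) — PASS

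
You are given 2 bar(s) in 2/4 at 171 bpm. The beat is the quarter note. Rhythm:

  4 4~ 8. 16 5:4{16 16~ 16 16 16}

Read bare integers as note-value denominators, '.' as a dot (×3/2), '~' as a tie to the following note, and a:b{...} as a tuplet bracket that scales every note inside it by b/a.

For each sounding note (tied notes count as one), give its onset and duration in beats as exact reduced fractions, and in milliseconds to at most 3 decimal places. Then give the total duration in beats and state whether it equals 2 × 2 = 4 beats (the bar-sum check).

1) 0.0ms=0b +350.877ms=1b
2) 350.877ms=1b +614.035ms=7/4b
3) 964.912ms=11/4b +87.719ms=1/4b
4) 1052.632ms=3b +70.175ms=1/5b
5) 1122.807ms=16/5b +140.351ms=2/5b
6) 1263.158ms=18/5b +70.175ms=1/5b
7) 1333.333ms=19/5b +70.175ms=1/5b
Σ=4b of 4 (171bpm 2/4) — PASS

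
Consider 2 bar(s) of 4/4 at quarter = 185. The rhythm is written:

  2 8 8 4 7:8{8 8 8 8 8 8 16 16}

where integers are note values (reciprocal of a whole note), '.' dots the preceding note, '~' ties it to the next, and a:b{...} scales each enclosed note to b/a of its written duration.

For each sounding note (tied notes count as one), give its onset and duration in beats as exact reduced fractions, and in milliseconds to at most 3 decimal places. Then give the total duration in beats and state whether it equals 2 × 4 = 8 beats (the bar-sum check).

1) 0.0ms=0b +648.649ms=2b
2) 648.649ms=2b +162.162ms=1/2b
3) 810.811ms=5/2b +162.162ms=1/2b
4) 972.973ms=3b +324.324ms=1b
5) 1297.297ms=4b +185.328ms=4/7b
6) 1482.625ms=32/7b +185.328ms=4/7b
7) 1667.954ms=36/7b +185.328ms=4/7b
8) 1853.282ms=40/7b +185.328ms=4/7b
9) 2038.61ms=44/7b +185.328ms=4/7b
10) 2223.938ms=48/7b +185.328ms=4/7b
11) 2409.266ms=52/7b +92.664ms=2/7b
12) 2501.931ms=54/7b +92.664ms=2/7b
Σ=8b of 8 (185bpm 4/4) — PASS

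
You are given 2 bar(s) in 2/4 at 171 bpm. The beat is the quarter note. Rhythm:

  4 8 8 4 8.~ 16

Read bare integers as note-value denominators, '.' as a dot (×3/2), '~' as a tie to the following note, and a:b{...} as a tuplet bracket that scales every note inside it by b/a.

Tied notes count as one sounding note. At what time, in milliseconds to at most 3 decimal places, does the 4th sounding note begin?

note 4 onset = 2b = 701.754ms

1. 0.0ms @ 0 + 350.877ms (1)
2. 350.877ms @ 1 + 175.439ms (1/2)
3. 526.316ms @ 3/2 + 175.439ms (1/2)
4. 701.754ms @ 2 + 350.877ms (1)
5. 1052.632ms @ 3 + 350.877ms (1)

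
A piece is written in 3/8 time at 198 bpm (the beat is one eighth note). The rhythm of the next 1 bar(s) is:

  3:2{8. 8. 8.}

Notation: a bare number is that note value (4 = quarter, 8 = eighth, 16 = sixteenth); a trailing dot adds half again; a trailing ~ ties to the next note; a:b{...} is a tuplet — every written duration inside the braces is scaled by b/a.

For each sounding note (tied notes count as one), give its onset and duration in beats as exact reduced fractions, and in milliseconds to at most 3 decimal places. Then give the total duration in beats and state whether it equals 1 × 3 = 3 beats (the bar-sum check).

1) 0.0ms=0b +303.03ms=1b
2) 303.03ms=1b +303.03ms=1b
3) 606.061ms=2b +303.03ms=1b
Σ=3b of 3 (198bpm 3/8) — PASS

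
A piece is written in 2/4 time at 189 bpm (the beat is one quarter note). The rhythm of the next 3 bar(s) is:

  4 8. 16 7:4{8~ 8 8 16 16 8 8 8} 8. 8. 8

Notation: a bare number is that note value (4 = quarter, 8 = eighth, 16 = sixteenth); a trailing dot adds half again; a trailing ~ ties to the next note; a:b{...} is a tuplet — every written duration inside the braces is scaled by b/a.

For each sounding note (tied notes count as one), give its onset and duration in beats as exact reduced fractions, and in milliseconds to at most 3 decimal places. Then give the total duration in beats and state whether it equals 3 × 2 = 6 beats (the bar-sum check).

1) 0.0ms=0b +317.46ms=1b
2) 317.46ms=1b +238.095ms=3/4b
3) 555.556ms=7/4b +79.365ms=1/4b
4) 634.921ms=2b +181.406ms=4/7b
5) 816.327ms=18/7b +90.703ms=2/7b
6) 907.029ms=20/7b +45.351ms=1/7b
7) 952.381ms=3b +45.351ms=1/7b
8) 997.732ms=22/7b +90.703ms=2/7b
9) 1088.435ms=24/7b +90.703ms=2/7b
10) 1179.138ms=26/7b +90.703ms=2/7b
11) 1269.841ms=4b +238.095ms=3/4b
12) 1507.937ms=19/4b +238.095ms=3/4b
13) 1746.032ms=11/2b +158.73ms=1/2b
Σ=6b of 6 (189bpm 2/4) — PASS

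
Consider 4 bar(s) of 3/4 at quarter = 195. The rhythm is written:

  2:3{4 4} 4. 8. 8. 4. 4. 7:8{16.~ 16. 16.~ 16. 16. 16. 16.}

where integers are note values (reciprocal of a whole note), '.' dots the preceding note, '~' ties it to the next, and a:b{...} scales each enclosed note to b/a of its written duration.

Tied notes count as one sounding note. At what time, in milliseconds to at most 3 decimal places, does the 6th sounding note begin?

note 6 onset = 6b = 1846.154ms

1. 0.0ms @ 0 + 461.538ms (3/2)
2. 461.538ms @ 3/2 + 461.538ms (3/2)
3. 923.077ms @ 3 + 461.538ms (3/2)
4. 1384.615ms @ 9/2 + 230.769ms (3/4)
5. 1615.385ms @ 21/4 + 230.769ms (3/4)
6. 1846.154ms @ 6 + 461.538ms (3/2)
7. 2307.692ms @ 15/2 + 461.538ms (3/2)
8. 2769.231ms @ 9 + 263.736ms (6/7)
9. 3032.967ms @ 69/7 + 263.736ms (6/7)
10. 3296.703ms @ 75/7 + 131.868ms (3/7)
11. 3428.571ms @ 78/7 + 131.868ms (3/7)
12. 3560.44ms @ 81/7 + 131.868ms (3/7)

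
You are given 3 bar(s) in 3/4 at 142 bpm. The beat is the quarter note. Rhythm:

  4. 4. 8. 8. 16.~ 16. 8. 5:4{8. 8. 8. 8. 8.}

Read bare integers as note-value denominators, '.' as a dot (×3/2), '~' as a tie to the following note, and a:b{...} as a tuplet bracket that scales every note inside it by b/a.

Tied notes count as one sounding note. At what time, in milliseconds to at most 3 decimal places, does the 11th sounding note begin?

note 11 onset = 42/5b = 3549.296ms

1. 0.0ms @ 0 + 633.803ms (3/2)
2. 633.803ms @ 3/2 + 633.803ms (3/2)
3. 1267.606ms @ 3 + 316.901ms (3/4)
4. 1584.507ms @ 15/4 + 316.901ms (3/4)
5. 1901.408ms @ 9/2 + 316.901ms (3/4)
6. 2218.31ms @ 21/4 + 316.901ms (3/4)
7. 2535.211ms @ 6 + 253.521ms (3/5)
8. 2788.732ms @ 33/5 + 253.521ms (3/5)
9. 3042.254ms @ 36/5 + 253.521ms (3/5)
10. 3295.775ms @ 39/5 + 253.521ms (3/5)
11. 3549.296ms @ 42/5 + 253.521ms (3/5)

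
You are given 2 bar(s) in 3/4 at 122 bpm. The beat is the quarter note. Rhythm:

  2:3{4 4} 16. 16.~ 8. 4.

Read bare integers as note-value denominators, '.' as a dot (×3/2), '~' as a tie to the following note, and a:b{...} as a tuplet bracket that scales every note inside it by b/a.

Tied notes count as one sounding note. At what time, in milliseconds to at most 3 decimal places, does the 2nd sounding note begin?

note 2 onset = 3/2b = 737.705ms

1. 0.0ms @ 0 + 737.705ms (3/2)
2. 737.705ms @ 3/2 + 737.705ms (3/2)
3. 1475.41ms @ 3 + 184.426ms (3/8)
4. 1659.836ms @ 27/8 + 553.279ms (9/8)
5. 2213.115ms @ 9/2 + 737.705ms (3/2)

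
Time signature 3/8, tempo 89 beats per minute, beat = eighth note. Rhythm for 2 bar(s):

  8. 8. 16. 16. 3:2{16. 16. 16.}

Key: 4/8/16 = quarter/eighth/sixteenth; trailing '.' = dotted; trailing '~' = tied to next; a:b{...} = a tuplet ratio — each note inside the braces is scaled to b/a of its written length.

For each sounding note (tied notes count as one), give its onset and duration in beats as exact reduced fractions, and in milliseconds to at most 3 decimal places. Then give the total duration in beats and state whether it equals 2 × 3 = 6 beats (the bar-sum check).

1) 0.0ms=0b +1011.236ms=3/2b
2) 1011.236ms=3/2b +1011.236ms=3/2b
3) 2022.472ms=3b +505.618ms=3/4b
4) 2528.09ms=15/4b +505.618ms=3/4b
5) 3033.708ms=9/2b +337.079ms=1/2b
6) 3370.787ms=5b +337.079ms=1/2b
7) 3707.865ms=11/2b +337.079ms=1/2b
Σ=6b of 6 (89bpm 3/8) — PASS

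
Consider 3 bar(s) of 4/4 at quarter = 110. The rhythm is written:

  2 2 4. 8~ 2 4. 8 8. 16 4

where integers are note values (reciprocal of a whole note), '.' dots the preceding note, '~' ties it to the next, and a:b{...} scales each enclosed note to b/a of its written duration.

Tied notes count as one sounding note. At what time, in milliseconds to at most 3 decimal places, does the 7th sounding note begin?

1. 0.0ms @ 0 + 1090.909ms (2)
2. 1090.909ms @ 2 + 1090.909ms (2)
3. 2181.818ms @ 4 + 818.182ms (3/2)
4. 3000.0ms @ 11/2 + 1363.636ms (5/2)
5. 4363.636ms @ 8 + 818.182ms (3/2)
6. 5181.818ms @ 19/2 + 272.727ms (1/2)
7. 5454.545ms @ 10 + 409.091ms (3/4)
8. 5863.636ms @ 43/4 + 136.364ms (1/4)
9. 6000.0ms @ 11 + 545.455ms (1)

note 7 onset = 10b = 5454.545ms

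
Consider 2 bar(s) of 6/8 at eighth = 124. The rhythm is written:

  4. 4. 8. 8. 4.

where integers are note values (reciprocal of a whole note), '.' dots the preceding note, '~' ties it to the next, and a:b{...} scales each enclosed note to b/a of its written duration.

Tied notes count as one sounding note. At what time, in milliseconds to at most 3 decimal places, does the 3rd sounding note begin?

note 3 onset = 6b = 2903.226ms

1. 0.0ms @ 0 + 1451.613ms (3)
2. 1451.613ms @ 3 + 1451.613ms (3)
3. 2903.226ms @ 6 + 725.806ms (3/2)
4. 3629.032ms @ 15/2 + 725.806ms (3/2)
5. 4354.839ms @ 9 + 1451.613ms (3)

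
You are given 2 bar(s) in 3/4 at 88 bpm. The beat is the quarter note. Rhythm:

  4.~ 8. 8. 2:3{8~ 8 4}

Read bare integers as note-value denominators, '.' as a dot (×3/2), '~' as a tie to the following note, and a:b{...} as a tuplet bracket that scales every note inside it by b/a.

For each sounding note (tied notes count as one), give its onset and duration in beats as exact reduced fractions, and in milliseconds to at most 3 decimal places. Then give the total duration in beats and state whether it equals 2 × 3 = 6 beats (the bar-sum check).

1) 0.0ms=0b +1534.091ms=9/4b
2) 1534.091ms=9/4b +511.364ms=3/4b
3) 2045.455ms=3b +1022.727ms=3/2b
4) 3068.182ms=9/2b +1022.727ms=3/2b
Σ=6b of 6 (88bpm 3/4) — PASS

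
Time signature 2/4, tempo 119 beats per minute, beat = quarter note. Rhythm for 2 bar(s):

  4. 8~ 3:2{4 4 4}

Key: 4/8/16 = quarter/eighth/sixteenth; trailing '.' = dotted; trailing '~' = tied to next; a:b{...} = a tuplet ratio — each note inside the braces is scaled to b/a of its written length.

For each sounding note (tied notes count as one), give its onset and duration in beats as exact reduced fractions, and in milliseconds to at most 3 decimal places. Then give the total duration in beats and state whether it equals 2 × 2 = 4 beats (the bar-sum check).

1) 0.0ms=0b +756.303ms=3/2b
2) 756.303ms=3/2b +588.235ms=7/6b
3) 1344.538ms=8/3b +336.134ms=2/3b
4) 1680.672ms=10/3b +336.134ms=2/3b
Σ=4b of 4 (119bpm 2/4) — PASS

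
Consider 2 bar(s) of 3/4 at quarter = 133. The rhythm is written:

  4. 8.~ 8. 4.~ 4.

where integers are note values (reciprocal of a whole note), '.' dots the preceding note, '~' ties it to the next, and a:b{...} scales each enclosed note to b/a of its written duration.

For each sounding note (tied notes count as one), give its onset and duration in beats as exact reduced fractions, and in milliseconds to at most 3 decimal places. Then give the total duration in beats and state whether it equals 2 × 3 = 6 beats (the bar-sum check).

1) 0.0ms=0b +676.692ms=3/2b
2) 676.692ms=3/2b +676.692ms=3/2b
3) 1353.383ms=3b +1353.383ms=3b
Σ=6b of 6 (133bpm 3/4) — PASS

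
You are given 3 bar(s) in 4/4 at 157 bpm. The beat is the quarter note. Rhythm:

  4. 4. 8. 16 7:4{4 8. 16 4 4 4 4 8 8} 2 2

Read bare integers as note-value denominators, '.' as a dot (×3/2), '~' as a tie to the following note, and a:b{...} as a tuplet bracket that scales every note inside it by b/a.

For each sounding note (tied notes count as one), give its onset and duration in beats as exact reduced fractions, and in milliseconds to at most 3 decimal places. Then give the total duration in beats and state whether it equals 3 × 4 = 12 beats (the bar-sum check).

1) 0.0ms=0b +573.248ms=3/2b
2) 573.248ms=3/2b +573.248ms=3/2b
3) 1146.497ms=3b +286.624ms=3/4b
4) 1433.121ms=15/4b +95.541ms=1/4b
5) 1528.662ms=4b +218.38ms=4/7b
6) 1747.043ms=32/7b +163.785ms=3/7b
7) 1910.828ms=5b +54.595ms=1/7b
8) 1965.423ms=36/7b +218.38ms=4/7b
9) 2183.803ms=40/7b +218.38ms=4/7b
10) 2402.184ms=44/7b +218.38ms=4/7b
11) 2620.564ms=48/7b +218.38ms=4/7b
12) 2838.944ms=52/7b +109.19ms=2/7b
13) 2948.135ms=54/7b +109.19ms=2/7b
14) 3057.325ms=8b +764.331ms=2b
15) 3821.656ms=10b +764.331ms=2b
Σ=12b of 12 (157bpm 4/4) — PASS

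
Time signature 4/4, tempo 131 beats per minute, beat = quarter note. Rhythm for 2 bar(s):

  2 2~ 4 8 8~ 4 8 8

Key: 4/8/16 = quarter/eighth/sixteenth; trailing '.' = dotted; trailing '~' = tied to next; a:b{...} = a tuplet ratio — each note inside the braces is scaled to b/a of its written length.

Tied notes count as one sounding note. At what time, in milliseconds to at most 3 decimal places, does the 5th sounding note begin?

1. 0.0ms @ 0 + 916.031ms (2)
2. 916.031ms @ 2 + 1374.046ms (3)
3. 2290.076ms @ 5 + 229.008ms (1/2)
4. 2519.084ms @ 11/2 + 687.023ms (3/2)
5. 3206.107ms @ 7 + 229.008ms (1/2)
6. 3435.115ms @ 15/2 + 229.008ms (1/2)

note 5 onset = 7b = 3206.107ms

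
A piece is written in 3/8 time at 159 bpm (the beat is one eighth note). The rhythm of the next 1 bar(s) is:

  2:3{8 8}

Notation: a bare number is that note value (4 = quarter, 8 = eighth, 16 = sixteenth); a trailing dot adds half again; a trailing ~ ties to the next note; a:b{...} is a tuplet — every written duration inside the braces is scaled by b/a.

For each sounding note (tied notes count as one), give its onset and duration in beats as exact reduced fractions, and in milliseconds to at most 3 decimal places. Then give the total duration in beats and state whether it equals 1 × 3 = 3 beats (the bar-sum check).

1) 0.0ms=0b +566.038ms=3/2b
2) 566.038ms=3/2b +566.038ms=3/2b
Σ=3b of 3 (159bpm 3/8) — PASS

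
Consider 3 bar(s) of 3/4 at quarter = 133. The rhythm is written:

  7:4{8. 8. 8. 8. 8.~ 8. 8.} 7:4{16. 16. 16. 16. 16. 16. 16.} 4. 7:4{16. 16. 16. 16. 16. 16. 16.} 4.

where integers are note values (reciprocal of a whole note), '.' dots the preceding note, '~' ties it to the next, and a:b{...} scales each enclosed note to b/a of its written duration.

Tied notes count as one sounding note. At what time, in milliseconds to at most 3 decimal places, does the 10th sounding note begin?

1. 0.0ms @ 0 + 193.34ms (3/7)
2. 193.34ms @ 3/7 + 193.34ms (3/7)
3. 386.681ms @ 6/7 + 193.34ms (3/7)
4. 580.021ms @ 9/7 + 193.34ms (3/7)
5. 773.362ms @ 12/7 + 386.681ms (6/7)
6. 1160.043ms @ 18/7 + 193.34ms (3/7)
7. 1353.383ms @ 3 + 96.67ms (3/14)
8. 1450.054ms @ 45/14 + 96.67ms (3/14)
9. 1546.724ms @ 24/7 + 96.67ms (3/14)
10. 1643.394ms @ 51/14 + 96.67ms (3/14)
11. 1740.064ms @ 27/7 + 96.67ms (3/14)
12. 1836.735ms @ 57/14 + 96.67ms (3/14)
13. 1933.405ms @ 30/7 + 96.67ms (3/14)
14. 2030.075ms @ 9/2 + 676.692ms (3/2)
15. 2706.767ms @ 6 + 96.67ms (3/14)
16. 2803.437ms @ 87/14 + 96.67ms (3/14)
17. 2900.107ms @ 45/7 + 96.67ms (3/14)
18. 2996.778ms @ 93/14 + 96.67ms (3/14)
19. 3093.448ms @ 48/7 + 96.67ms (3/14)
20. 3190.118ms @ 99/14 + 96.67ms (3/14)
21. 3286.788ms @ 51/7 + 96.67ms (3/14)
22. 3383.459ms @ 15/2 + 676.692ms (3/2)

note 10 onset = 51/14b = 1643.394ms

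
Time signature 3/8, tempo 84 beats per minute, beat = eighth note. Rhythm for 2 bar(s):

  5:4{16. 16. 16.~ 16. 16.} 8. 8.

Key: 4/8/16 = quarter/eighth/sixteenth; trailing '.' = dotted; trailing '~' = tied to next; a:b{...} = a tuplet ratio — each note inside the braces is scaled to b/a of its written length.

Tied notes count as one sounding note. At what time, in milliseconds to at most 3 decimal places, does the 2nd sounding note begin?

note 2 onset = 3/5b = 428.571ms

1. 0.0ms @ 0 + 428.571ms (3/5)
2. 428.571ms @ 3/5 + 428.571ms (3/5)
3. 857.143ms @ 6/5 + 857.143ms (6/5)
4. 1714.286ms @ 12/5 + 428.571ms (3/5)
5. 2142.857ms @ 3 + 1071.429ms (3/2)
6. 3214.286ms @ 9/2 + 1071.429ms (3/2)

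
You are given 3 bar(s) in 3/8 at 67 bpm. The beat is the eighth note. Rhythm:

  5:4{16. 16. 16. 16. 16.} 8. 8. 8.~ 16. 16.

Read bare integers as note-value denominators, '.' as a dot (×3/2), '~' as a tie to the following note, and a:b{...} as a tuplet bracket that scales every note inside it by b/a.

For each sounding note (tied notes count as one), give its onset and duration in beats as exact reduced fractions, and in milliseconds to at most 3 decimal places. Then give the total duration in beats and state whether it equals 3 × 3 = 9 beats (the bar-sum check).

1) 0.0ms=0b +537.313ms=3/5b
2) 537.313ms=3/5b +537.313ms=3/5b
3) 1074.627ms=6/5b +537.313ms=3/5b
4) 1611.94ms=9/5b +537.313ms=3/5b
5) 2149.254ms=12/5b +537.313ms=3/5b
6) 2686.567ms=3b +1343.284ms=3/2b
7) 4029.851ms=9/2b +1343.284ms=3/2b
8) 5373.134ms=6b +2014.925ms=9/4b
9) 7388.06ms=33/4b +671.642ms=3/4b
Σ=9b of 9 (67bpm 3/8) — PASS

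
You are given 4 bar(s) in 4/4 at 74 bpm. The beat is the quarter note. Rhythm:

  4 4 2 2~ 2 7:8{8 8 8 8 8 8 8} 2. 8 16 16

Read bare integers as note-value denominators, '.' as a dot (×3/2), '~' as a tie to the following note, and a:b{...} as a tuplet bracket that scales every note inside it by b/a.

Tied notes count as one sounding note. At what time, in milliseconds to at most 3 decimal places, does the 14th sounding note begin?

note 14 onset = 31/2b = 12567.568ms

1. 0.0ms @ 0 + 810.811ms (1)
2. 810.811ms @ 1 + 810.811ms (1)
3. 1621.622ms @ 2 + 1621.622ms (2)
4. 3243.243ms @ 4 + 3243.243ms (4)
5. 6486.486ms @ 8 + 463.32ms (4/7)
6. 6949.807ms @ 60/7 + 463.32ms (4/7)
7. 7413.127ms @ 64/7 + 463.32ms (4/7)
8. 7876.448ms @ 68/7 + 463.32ms (4/7)
9. 8339.768ms @ 72/7 + 463.32ms (4/7)
10. 8803.089ms @ 76/7 + 463.32ms (4/7)
11. 9266.409ms @ 80/7 + 463.32ms (4/7)
12. 9729.73ms @ 12 + 2432.432ms (3)
13. 12162.162ms @ 15 + 405.405ms (1/2)
14. 12567.568ms @ 31/2 + 202.703ms (1/4)
15. 12770.27ms @ 63/4 + 202.703ms (1/4)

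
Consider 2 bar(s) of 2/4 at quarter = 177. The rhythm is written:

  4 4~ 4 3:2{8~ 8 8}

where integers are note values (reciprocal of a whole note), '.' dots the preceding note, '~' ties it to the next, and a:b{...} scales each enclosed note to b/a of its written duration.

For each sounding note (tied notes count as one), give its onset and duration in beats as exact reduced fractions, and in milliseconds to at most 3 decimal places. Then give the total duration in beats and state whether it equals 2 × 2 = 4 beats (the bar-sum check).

1) 0.0ms=0b +338.983ms=1b
2) 338.983ms=1b +677.966ms=2b
3) 1016.949ms=3b +225.989ms=2/3b
4) 1242.938ms=11/3b +112.994ms=1/3b
Σ=4b of 4 (177bpm 2/4) — PASS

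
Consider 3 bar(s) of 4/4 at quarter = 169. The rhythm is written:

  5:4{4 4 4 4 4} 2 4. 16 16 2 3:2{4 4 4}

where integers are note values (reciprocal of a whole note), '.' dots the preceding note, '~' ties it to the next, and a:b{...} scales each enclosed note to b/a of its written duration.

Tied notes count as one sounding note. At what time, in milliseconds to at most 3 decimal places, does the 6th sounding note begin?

1. 0.0ms @ 0 + 284.024ms (4/5)
2. 284.024ms @ 4/5 + 284.024ms (4/5)
3. 568.047ms @ 8/5 + 284.024ms (4/5)
4. 852.071ms @ 12/5 + 284.024ms (4/5)
5. 1136.095ms @ 16/5 + 284.024ms (4/5)
6. 1420.118ms @ 4 + 710.059ms (2)
7. 2130.178ms @ 6 + 532.544ms (3/2)
8. 2662.722ms @ 15/2 + 88.757ms (1/4)
9. 2751.479ms @ 31/4 + 88.757ms (1/4)
10. 2840.237ms @ 8 + 710.059ms (2)
11. 3550.296ms @ 10 + 236.686ms (2/3)
12. 3786.982ms @ 32/3 + 236.686ms (2/3)
13. 4023.669ms @ 34/3 + 236.686ms (2/3)

note 6 onset = 4b = 1420.118ms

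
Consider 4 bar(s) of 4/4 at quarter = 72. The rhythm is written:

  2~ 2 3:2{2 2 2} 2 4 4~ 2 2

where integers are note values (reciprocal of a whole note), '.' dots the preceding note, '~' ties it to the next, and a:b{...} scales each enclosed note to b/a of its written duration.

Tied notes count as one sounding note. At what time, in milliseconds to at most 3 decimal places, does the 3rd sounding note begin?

note 3 onset = 16/3b = 4444.444ms

1. 0.0ms @ 0 + 3333.333ms (4)
2. 3333.333ms @ 4 + 1111.111ms (4/3)
3. 4444.444ms @ 16/3 + 1111.111ms (4/3)
4. 5555.556ms @ 20/3 + 1111.111ms (4/3)
5. 6666.667ms @ 8 + 1666.667ms (2)
6. 8333.333ms @ 10 + 833.333ms (1)
7. 9166.667ms @ 11 + 2500.0ms (3)
8. 11666.667ms @ 14 + 1666.667ms (2)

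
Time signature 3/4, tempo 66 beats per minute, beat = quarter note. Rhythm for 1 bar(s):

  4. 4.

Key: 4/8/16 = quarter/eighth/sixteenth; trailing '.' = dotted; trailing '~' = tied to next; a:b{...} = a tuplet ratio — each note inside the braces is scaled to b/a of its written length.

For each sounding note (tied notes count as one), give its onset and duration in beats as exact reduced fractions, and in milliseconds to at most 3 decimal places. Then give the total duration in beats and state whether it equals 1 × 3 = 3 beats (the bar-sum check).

1) 0.0ms=0b +1363.636ms=3/2b
2) 1363.636ms=3/2b +1363.636ms=3/2b
Σ=3b of 3 (66bpm 3/4) — PASS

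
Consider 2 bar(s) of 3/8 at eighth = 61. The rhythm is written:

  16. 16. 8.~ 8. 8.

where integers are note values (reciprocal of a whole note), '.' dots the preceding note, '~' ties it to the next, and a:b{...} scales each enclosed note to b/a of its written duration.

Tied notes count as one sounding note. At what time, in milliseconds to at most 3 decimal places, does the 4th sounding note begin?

1. 0.0ms @ 0 + 737.705ms (3/4)
2. 737.705ms @ 3/4 + 737.705ms (3/4)
3. 1475.41ms @ 3/2 + 2950.82ms (3)
4. 4426.23ms @ 9/2 + 1475.41ms (3/2)

note 4 onset = 9/2b = 4426.23ms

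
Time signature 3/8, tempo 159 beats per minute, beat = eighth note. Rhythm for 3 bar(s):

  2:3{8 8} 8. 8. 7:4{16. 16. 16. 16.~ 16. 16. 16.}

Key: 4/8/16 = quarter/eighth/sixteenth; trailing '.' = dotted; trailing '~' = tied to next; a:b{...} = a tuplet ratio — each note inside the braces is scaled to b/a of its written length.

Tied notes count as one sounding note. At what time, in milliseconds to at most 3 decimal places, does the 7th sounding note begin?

1. 0.0ms @ 0 + 566.038ms (3/2)
2. 566.038ms @ 3/2 + 566.038ms (3/2)
3. 1132.075ms @ 3 + 566.038ms (3/2)
4. 1698.113ms @ 9/2 + 566.038ms (3/2)
5. 2264.151ms @ 6 + 161.725ms (3/7)
6. 2425.876ms @ 45/7 + 161.725ms (3/7)
7. 2587.601ms @ 48/7 + 161.725ms (3/7)
8. 2749.326ms @ 51/7 + 323.45ms (6/7)
9. 3072.776ms @ 57/7 + 161.725ms (3/7)
10. 3234.501ms @ 60/7 + 161.725ms (3/7)

note 7 onset = 48/7b = 2587.601ms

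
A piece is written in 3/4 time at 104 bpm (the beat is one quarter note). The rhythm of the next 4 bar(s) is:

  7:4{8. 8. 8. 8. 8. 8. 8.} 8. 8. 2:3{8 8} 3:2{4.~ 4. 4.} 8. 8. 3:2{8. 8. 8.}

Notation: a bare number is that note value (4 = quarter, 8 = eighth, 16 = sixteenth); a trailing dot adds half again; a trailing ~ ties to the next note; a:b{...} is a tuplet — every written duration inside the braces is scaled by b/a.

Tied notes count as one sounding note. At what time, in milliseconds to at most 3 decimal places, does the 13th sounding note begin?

note 13 onset = 8b = 4615.385ms

1. 0.0ms @ 0 + 247.253ms (3/7)
2. 247.253ms @ 3/7 + 247.253ms (3/7)
3. 494.505ms @ 6/7 + 247.253ms (3/7)
4. 741.758ms @ 9/7 + 247.253ms (3/7)
5. 989.011ms @ 12/7 + 247.253ms (3/7)
6. 1236.264ms @ 15/7 + 247.253ms (3/7)
7. 1483.516ms @ 18/7 + 247.253ms (3/7)
8. 1730.769ms @ 3 + 432.692ms (3/4)
9. 2163.462ms @ 15/4 + 432.692ms (3/4)
10. 2596.154ms @ 9/2 + 432.692ms (3/4)
11. 3028.846ms @ 21/4 + 432.692ms (3/4)
12. 3461.538ms @ 6 + 1153.846ms (2)
13. 4615.385ms @ 8 + 576.923ms (1)
14. 5192.308ms @ 9 + 432.692ms (3/4)
15. 5625.0ms @ 39/4 + 432.692ms (3/4)
16. 6057.692ms @ 21/2 + 288.462ms (1/2)
17. 6346.154ms @ 11 + 288.462ms (1/2)
18. 6634.615ms @ 23/2 + 288.462ms (1/2)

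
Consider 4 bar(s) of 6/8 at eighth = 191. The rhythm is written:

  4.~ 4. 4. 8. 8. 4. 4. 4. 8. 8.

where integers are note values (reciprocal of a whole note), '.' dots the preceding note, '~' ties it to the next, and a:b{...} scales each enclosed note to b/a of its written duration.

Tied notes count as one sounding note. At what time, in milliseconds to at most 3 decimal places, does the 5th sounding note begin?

1. 0.0ms @ 0 + 1884.817ms (6)
2. 1884.817ms @ 6 + 942.408ms (3)
3. 2827.225ms @ 9 + 471.204ms (3/2)
4. 3298.429ms @ 21/2 + 471.204ms (3/2)
5. 3769.634ms @ 12 + 942.408ms (3)
6. 4712.042ms @ 15 + 942.408ms (3)
7. 5654.45ms @ 18 + 942.408ms (3)
8. 6596.859ms @ 21 + 471.204ms (3/2)
9. 7068.063ms @ 45/2 + 471.204ms (3/2)

note 5 onset = 12b = 3769.634ms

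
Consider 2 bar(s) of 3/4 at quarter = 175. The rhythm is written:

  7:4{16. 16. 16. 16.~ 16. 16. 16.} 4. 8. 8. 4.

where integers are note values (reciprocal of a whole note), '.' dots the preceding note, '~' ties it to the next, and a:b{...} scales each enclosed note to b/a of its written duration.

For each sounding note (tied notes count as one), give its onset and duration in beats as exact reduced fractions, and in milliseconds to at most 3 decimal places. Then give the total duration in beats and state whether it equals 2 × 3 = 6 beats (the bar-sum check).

1) 0.0ms=0b +73.469ms=3/14b
2) 73.469ms=3/14b +73.469ms=3/14b
3) 146.939ms=3/7b +73.469ms=3/14b
4) 220.408ms=9/14b +146.939ms=3/7b
5) 367.347ms=15/14b +73.469ms=3/14b
6) 440.816ms=9/7b +73.469ms=3/14b
7) 514.286ms=3/2b +514.286ms=3/2b
8) 1028.571ms=3b +257.143ms=3/4b
9) 1285.714ms=15/4b +257.143ms=3/4b
10) 1542.857ms=9/2b +514.286ms=3/2b
Σ=6b of 6 (175bpm 3/4) — PASS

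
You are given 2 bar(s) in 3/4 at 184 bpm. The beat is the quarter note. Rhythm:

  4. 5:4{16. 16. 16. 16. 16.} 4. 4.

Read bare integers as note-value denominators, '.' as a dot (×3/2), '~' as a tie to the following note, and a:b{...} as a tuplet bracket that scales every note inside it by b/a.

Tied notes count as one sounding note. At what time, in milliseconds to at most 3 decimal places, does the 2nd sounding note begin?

note 2 onset = 3/2b = 489.13ms

1. 0.0ms @ 0 + 489.13ms (3/2)
2. 489.13ms @ 3/2 + 97.826ms (3/10)
3. 586.957ms @ 9/5 + 97.826ms (3/10)
4. 684.783ms @ 21/10 + 97.826ms (3/10)
5. 782.609ms @ 12/5 + 97.826ms (3/10)
6. 880.435ms @ 27/10 + 97.826ms (3/10)
7. 978.261ms @ 3 + 489.13ms (3/2)
8. 1467.391ms @ 9/2 + 489.13ms (3/2)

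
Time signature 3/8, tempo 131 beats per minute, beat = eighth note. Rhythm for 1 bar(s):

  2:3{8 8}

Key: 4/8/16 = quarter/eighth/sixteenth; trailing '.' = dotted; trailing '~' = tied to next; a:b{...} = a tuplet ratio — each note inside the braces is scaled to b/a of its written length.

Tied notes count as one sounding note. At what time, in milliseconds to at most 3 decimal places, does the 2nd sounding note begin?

1. 0.0ms @ 0 + 687.023ms (3/2)
2. 687.023ms @ 3/2 + 687.023ms (3/2)

note 2 onset = 3/2b = 687.023ms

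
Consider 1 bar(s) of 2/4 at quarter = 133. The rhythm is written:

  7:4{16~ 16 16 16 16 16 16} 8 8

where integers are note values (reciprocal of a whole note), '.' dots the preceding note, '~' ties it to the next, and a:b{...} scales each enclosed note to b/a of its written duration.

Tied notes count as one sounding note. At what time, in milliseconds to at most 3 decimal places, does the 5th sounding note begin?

1. 0.0ms @ 0 + 128.894ms (2/7)
2. 128.894ms @ 2/7 + 64.447ms (1/7)
3. 193.34ms @ 3/7 + 64.447ms (1/7)
4. 257.787ms @ 4/7 + 64.447ms (1/7)
5. 322.234ms @ 5/7 + 64.447ms (1/7)
6. 386.681ms @ 6/7 + 64.447ms (1/7)
7. 451.128ms @ 1 + 225.564ms (1/2)
8. 676.692ms @ 3/2 + 225.564ms (1/2)

note 5 onset = 5/7b = 322.234ms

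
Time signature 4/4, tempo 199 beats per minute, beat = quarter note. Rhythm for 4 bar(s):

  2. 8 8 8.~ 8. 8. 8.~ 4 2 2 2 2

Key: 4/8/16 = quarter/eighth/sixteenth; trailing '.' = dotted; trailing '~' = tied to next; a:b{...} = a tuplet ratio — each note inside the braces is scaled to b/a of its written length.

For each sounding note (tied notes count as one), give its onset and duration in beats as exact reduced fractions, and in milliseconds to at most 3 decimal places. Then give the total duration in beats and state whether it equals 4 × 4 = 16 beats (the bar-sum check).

1) 0.0ms=0b +904.523ms=3b
2) 904.523ms=3b +150.754ms=1/2b
3) 1055.276ms=7/2b +150.754ms=1/2b
4) 1206.03ms=4b +452.261ms=3/2b
5) 1658.291ms=11/2b +226.131ms=3/4b
6) 1884.422ms=25/4b +527.638ms=7/4b
7) 2412.06ms=8b +603.015ms=2b
8) 3015.075ms=10b +603.015ms=2b
9) 3618.09ms=12b +603.015ms=2b
10) 4221.106ms=14b +603.015ms=2b
Σ=16b of 16 (199bpm 4/4) — PASS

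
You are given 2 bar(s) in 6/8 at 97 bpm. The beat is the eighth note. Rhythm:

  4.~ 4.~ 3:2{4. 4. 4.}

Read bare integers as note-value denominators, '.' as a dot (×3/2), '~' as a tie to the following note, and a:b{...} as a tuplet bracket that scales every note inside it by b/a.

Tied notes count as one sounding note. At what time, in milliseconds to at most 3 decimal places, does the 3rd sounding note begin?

1. 0.0ms @ 0 + 4948.454ms (8)
2. 4948.454ms @ 8 + 1237.113ms (2)
3. 6185.567ms @ 10 + 1237.113ms (2)

note 3 onset = 10b = 6185.567ms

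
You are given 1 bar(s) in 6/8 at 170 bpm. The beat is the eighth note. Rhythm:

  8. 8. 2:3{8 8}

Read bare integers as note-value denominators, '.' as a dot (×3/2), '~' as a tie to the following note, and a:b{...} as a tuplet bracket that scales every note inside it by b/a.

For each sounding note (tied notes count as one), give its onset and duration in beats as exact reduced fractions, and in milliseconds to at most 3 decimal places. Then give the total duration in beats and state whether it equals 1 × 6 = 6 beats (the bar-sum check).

1) 0.0ms=0b +529.412ms=3/2b
2) 529.412ms=3/2b +529.412ms=3/2b
3) 1058.824ms=3b +529.412ms=3/2b
4) 1588.235ms=9/2b +529.412ms=3/2b
Σ=6b of 6 (170bpm 6/8) — PASS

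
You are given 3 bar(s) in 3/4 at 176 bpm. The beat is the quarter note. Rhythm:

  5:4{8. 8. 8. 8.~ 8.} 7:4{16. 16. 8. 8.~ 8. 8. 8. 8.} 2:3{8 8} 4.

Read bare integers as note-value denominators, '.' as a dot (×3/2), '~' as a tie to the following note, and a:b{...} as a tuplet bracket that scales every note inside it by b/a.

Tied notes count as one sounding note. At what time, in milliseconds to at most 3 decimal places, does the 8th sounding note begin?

note 8 onset = 27/7b = 1314.935ms

1. 0.0ms @ 0 + 204.545ms (3/5)
2. 204.545ms @ 3/5 + 204.545ms (3/5)
3. 409.091ms @ 6/5 + 204.545ms (3/5)
4. 613.636ms @ 9/5 + 409.091ms (6/5)
5. 1022.727ms @ 3 + 73.052ms (3/14)
6. 1095.779ms @ 45/14 + 73.052ms (3/14)
7. 1168.831ms @ 24/7 + 146.104ms (3/7)
8. 1314.935ms @ 27/7 + 292.208ms (6/7)
9. 1607.143ms @ 33/7 + 146.104ms (3/7)
10. 1753.247ms @ 36/7 + 146.104ms (3/7)
11. 1899.351ms @ 39/7 + 146.104ms (3/7)
12. 2045.455ms @ 6 + 255.682ms (3/4)
13. 2301.136ms @ 27/4 + 255.682ms (3/4)
14. 2556.818ms @ 15/2 + 511.364ms (3/2)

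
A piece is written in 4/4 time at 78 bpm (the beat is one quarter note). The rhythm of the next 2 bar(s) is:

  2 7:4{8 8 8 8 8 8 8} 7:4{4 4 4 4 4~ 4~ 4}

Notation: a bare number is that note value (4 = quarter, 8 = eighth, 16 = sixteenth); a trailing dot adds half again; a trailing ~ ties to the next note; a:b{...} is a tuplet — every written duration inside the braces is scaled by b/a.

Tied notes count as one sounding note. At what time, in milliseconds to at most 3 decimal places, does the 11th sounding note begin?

1. 0.0ms @ 0 + 1538.462ms (2)
2. 1538.462ms @ 2 + 219.78ms (2/7)
3. 1758.242ms @ 16/7 + 219.78ms (2/7)
4. 1978.022ms @ 18/7 + 219.78ms (2/7)
5. 2197.802ms @ 20/7 + 219.78ms (2/7)
6. 2417.582ms @ 22/7 + 219.78ms (2/7)
7. 2637.363ms @ 24/7 + 219.78ms (2/7)
8. 2857.143ms @ 26/7 + 219.78ms (2/7)
9. 3076.923ms @ 4 + 439.56ms (4/7)
10. 3516.484ms @ 32/7 + 439.56ms (4/7)
11. 3956.044ms @ 36/7 + 439.56ms (4/7)
12. 4395.604ms @ 40/7 + 439.56ms (4/7)
13. 4835.165ms @ 44/7 + 1318.681ms (12/7)

note 11 onset = 36/7b = 3956.044ms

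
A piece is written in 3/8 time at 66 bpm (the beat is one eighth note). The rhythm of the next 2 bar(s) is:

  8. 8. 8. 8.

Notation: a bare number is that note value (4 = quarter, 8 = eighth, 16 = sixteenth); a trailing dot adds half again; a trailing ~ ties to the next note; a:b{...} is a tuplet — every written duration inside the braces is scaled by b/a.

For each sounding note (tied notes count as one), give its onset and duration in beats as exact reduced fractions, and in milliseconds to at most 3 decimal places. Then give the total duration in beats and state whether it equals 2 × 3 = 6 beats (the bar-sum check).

1) 0.0ms=0b +1363.636ms=3/2b
2) 1363.636ms=3/2b +1363.636ms=3/2b
3) 2727.273ms=3b +1363.636ms=3/2b
4) 4090.909ms=9/2b +1363.636ms=3/2b
Σ=6b of 6 (66bpm 3/8) — PASS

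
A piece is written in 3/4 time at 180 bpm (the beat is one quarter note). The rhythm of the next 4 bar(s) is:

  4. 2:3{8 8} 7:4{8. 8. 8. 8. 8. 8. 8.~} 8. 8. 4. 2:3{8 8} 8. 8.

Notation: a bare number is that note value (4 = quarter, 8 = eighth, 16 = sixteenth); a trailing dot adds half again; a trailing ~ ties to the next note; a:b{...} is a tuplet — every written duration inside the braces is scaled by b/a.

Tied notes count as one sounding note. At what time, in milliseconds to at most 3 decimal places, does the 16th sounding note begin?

1. 0.0ms @ 0 + 500.0ms (3/2)
2. 500.0ms @ 3/2 + 250.0ms (3/4)
3. 750.0ms @ 9/4 + 250.0ms (3/4)
4. 1000.0ms @ 3 + 142.857ms (3/7)
5. 1142.857ms @ 24/7 + 142.857ms (3/7)
6. 1285.714ms @ 27/7 + 142.857ms (3/7)
7. 1428.571ms @ 30/7 + 142.857ms (3/7)
8. 1571.429ms @ 33/7 + 142.857ms (3/7)
9. 1714.286ms @ 36/7 + 142.857ms (3/7)
10. 1857.143ms @ 39/7 + 392.857ms (33/28)
11. 2250.0ms @ 27/4 + 250.0ms (3/4)
12. 2500.0ms @ 15/2 + 500.0ms (3/2)
13. 3000.0ms @ 9 + 250.0ms (3/4)
14. 3250.0ms @ 39/4 + 250.0ms (3/4)
15. 3500.0ms @ 21/2 + 250.0ms (3/4)
16. 3750.0ms @ 45/4 + 250.0ms (3/4)

note 16 onset = 45/4b = 3750.0ms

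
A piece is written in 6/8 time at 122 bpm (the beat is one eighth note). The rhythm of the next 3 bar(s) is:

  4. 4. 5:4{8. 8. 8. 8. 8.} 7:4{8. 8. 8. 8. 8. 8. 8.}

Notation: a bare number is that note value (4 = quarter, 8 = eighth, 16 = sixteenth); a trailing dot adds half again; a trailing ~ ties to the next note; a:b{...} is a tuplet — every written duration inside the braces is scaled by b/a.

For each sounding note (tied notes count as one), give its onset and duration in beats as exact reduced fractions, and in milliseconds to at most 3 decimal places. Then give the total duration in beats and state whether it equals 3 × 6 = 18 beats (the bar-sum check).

1) 0.0ms=0b +1475.41ms=3b
2) 1475.41ms=3b +1475.41ms=3b
3) 2950.82ms=6b +590.164ms=6/5b
4) 3540.984ms=36/5b +590.164ms=6/5b
5) 4131.148ms=42/5b +590.164ms=6/5b
6) 4721.311ms=48/5b +590.164ms=6/5b
7) 5311.475ms=54/5b +590.164ms=6/5b
8) 5901.639ms=12b +421.546ms=6/7b
9) 6323.185ms=90/7b +421.546ms=6/7b
10) 6744.731ms=96/7b +421.546ms=6/7b
11) 7166.276ms=102/7b +421.546ms=6/7b
12) 7587.822ms=108/7b +421.546ms=6/7b
13) 8009.368ms=114/7b +421.546ms=6/7b
14) 8430.913ms=120/7b +421.546ms=6/7b
Σ=18b of 18 (122bpm 6/8) — PASS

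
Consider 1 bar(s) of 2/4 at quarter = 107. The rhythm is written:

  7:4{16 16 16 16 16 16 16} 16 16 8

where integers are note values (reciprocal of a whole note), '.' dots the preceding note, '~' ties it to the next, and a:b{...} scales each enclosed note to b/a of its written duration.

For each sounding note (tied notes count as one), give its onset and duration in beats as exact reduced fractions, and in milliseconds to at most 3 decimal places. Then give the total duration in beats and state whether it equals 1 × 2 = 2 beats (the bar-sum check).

1) 0.0ms=0b +80.107ms=1/7b
2) 80.107ms=1/7b +80.107ms=1/7b
3) 160.214ms=2/7b +80.107ms=1/7b
4) 240.32ms=3/7b +80.107ms=1/7b
5) 320.427ms=4/7b +80.107ms=1/7b
6) 400.534ms=5/7b +80.107ms=1/7b
7) 480.641ms=6/7b +80.107ms=1/7b
8) 560.748ms=1b +140.187ms=1/4b
9) 700.935ms=5/4b +140.187ms=1/4b
10) 841.121ms=3/2b +280.374ms=1/2b
Σ=2b of 2 (107bpm 2/4) — PASS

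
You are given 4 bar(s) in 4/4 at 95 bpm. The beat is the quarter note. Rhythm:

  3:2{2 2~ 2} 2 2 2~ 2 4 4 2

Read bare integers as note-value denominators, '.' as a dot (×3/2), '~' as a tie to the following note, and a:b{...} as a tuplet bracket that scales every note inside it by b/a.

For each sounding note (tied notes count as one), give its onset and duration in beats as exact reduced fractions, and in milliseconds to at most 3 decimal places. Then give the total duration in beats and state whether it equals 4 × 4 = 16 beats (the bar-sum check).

1) 0.0ms=0b +842.105ms=4/3b
2) 842.105ms=4/3b +1684.211ms=8/3b
3) 2526.316ms=4b +1263.158ms=2b
4) 3789.474ms=6b +1263.158ms=2b
5) 5052.632ms=8b +2526.316ms=4b
6) 7578.947ms=12b +631.579ms=1b
7) 8210.526ms=13b +631.579ms=1b
8) 8842.105ms=14b +1263.158ms=2b
Σ=16b of 16 (95bpm 4/4) — PASS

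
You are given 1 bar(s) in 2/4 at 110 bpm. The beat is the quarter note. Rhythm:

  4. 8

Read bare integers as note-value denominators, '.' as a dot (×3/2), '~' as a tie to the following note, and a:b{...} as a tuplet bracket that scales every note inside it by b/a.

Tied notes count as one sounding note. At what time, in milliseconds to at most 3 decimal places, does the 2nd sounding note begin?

note 2 onset = 3/2b = 818.182ms

1. 0.0ms @ 0 + 818.182ms (3/2)
2. 818.182ms @ 3/2 + 272.727ms (1/2)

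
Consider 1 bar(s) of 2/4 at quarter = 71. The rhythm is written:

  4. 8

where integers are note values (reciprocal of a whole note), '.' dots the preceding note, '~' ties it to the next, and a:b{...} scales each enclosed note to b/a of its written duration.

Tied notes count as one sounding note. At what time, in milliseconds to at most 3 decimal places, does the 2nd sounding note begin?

note 2 onset = 3/2b = 1267.606ms

1. 0.0ms @ 0 + 1267.606ms (3/2)
2. 1267.606ms @ 3/2 + 422.535ms (1/2)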